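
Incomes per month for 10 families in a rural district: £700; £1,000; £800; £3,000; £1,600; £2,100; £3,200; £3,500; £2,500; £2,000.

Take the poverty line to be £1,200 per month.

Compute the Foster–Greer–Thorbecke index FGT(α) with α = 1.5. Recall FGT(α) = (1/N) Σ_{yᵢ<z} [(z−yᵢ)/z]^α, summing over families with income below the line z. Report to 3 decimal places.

Poor units: £700, £800, £1,000 (q = 3 of N = 10).
Normalized shortfalls: (1200−700)/1200 = 0.4167; (1200−800)/1200 = 0.3333; (1200−1000)/1200 = 0.1667.
Raised to α = 1.5: 0.26896; 0.19245; 0.06804.
Sum = 0.529449; FGT(1.5) = 0.529449 / 10 = 0.053.

0.053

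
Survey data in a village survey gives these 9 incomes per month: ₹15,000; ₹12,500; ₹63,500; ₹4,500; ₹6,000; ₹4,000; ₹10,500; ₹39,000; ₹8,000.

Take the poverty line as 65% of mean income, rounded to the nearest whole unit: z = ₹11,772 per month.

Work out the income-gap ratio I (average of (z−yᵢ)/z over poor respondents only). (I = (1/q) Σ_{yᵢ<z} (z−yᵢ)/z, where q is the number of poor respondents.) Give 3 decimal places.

0.439

Incomes under z: ₹4,000, ₹4,500, ₹6,000, ₹8,000, ₹10,500 (q = 5 of N = 9).
Shortfall ratios (z−y)/z: 0.6602, 0.6177, 0.4903, 0.3204, 0.1081; sum = 2.196738.
The income-gap ratio divides by q (the poor only): 2.196738 / 5 = 0.439.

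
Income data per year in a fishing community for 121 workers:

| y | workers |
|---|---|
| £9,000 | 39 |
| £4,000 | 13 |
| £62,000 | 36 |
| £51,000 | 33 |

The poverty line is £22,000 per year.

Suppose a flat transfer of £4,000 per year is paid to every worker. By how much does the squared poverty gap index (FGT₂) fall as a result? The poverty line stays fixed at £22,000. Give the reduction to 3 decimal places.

Before: below the line — 13×£4,000, 39×£9,000; squared poverty gap index (FGT₂) = 0.18446.
After the £4,000 transfer: below the line — 13×£8,000, 39×£13,000; squared poverty gap index (FGT₂) = 0.09745.
Reduction = 0.18446 − 0.09745 = 0.087.

0.087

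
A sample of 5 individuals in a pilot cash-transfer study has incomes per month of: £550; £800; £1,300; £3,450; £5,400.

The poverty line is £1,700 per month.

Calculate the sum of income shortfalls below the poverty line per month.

Below the line: £550, £800, £1,300 (q = 3 of N = 5).
Individual gaps: 1700−550 = 1150; 1700−800 = 900; 1700−1300 = 400.
Aggregate gap = £2,450.

£2,450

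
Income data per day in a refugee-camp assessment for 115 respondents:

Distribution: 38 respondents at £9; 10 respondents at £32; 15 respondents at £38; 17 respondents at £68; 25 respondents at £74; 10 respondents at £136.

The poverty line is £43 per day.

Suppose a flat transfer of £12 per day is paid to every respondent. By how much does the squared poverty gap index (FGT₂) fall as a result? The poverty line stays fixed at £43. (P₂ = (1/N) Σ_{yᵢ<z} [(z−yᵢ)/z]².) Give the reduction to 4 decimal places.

Before: below the line — 38×£9, 10×£32, 15×£38; squared poverty gap index (FGT₂) = 0.214043.
After the £12 transfer: below the line — 38×£21; squared poverty gap index (FGT₂) = 0.086496.
Reduction = 0.214043 − 0.086496 = 0.1275.

0.1275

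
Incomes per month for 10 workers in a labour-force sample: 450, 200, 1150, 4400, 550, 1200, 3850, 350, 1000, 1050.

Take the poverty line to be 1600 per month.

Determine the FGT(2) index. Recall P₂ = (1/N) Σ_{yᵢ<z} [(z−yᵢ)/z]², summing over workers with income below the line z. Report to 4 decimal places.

Incomes under z: 200, 350, 450, 550, 1000, 1050, 1150, 1200 (q = 8 of N = 10).
Normalized shortfalls: (1600−200)/1600 = 0.8750; (1600−350)/1600 = 0.7812; (1600−450)/1600 = 0.7188; (1600−550)/1600 = 0.6562; (1600−1000)/1600 = 0.3750; (1600−1050)/1600 = 0.3438; (1600−1150)/1600 = 0.2812; (1600−1200)/1600 = 0.2500.
Squared: 0.7656; 0.6104; 0.5166; 0.4307; 0.1406; 0.1182; 0.0791; 0.0625.
Sum = 2.723633; P₂ = 2.723633 / 10 = 0.2724.

0.2724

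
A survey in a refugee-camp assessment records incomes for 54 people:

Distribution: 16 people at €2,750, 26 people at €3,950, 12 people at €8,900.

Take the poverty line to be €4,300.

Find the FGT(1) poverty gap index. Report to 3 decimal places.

0.146

Below the line: 16×€2,750, 26×€3,950 (q = 42 of N = 54).
Relative gaps: (4300−2750)/4300 = 0.3605 (×16); (4300−3950)/4300 = 0.0814 (×26).
Σ = 7.883721. Dividing by the full population N = 54 gives P₁ = 0.146.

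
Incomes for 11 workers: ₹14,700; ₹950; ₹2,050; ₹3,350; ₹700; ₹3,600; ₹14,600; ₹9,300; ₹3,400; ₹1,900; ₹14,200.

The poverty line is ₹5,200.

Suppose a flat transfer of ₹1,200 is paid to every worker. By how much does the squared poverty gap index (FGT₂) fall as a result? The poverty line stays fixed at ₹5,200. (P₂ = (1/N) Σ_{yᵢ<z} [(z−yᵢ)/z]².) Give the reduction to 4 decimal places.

Before: below the line — ₹700, ₹950, ₹1,900, ₹2,050, ₹3,350, ₹3,400, ₹3,600; squared poverty gap index (FGT₂) = 0.229786.
After the ₹1,200 transfer: below the line — ₹1,900, ₹2,150, ₹3,100, ₹3,250, ₹4,550, ₹4,600, ₹4,800; squared poverty gap index (FGT₂) = 0.098667.
Reduction = 0.229786 − 0.098667 = 0.1311.

0.1311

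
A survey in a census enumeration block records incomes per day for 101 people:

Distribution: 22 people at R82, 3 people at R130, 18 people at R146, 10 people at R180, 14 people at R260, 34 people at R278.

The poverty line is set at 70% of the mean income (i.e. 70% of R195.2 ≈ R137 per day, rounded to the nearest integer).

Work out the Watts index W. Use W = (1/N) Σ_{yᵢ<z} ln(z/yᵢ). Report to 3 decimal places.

0.113

Incomes under z: 22×R82, 3×R130 (q = 25 of N = 101).
Log gaps: ln(137/82) = 0.5133 (×22); ln(137/130) = 0.0524 (×3).
W = 11.449096 / 101 = 0.113.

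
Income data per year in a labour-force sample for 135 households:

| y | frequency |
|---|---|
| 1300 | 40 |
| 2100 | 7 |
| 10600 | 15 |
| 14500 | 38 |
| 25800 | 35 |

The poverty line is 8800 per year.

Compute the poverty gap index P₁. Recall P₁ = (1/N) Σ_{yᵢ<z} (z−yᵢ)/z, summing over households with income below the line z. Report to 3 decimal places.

Below z: 40×1300, 7×2100 (q = 47 of N = 135).
Normalized shortfalls: (8800−1300)/8800 = 0.8523 (×40); (8800−2100)/8800 = 0.7614 (×7).
Sum of shortfalls = 39.420455; P₁ averages over all N: 39.420455 / 135 = 0.292.

0.292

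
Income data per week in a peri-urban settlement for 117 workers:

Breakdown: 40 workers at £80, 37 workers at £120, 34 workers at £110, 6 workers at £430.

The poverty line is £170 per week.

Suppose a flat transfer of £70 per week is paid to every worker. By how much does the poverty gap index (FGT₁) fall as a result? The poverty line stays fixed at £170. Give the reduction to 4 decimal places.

0.3363

Before: below the line — 40×£80, 34×£110, 37×£120; poverty gap index (FGT₁) = 0.376571.
After the £70 transfer: below the line — 40×£150; poverty gap index (FGT₁) = 0.040221.
Reduction = 0.376571 − 0.040221 = 0.3363.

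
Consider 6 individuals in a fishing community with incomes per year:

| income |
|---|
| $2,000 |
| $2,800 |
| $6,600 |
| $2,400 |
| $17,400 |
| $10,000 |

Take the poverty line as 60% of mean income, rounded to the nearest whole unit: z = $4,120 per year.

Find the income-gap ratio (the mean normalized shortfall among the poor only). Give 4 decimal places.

0.4175

Poor units: $2,000, $2,400, $2,800 (q = 3 of N = 6).
Relative gaps: 0.5146, 0.4175, 0.3204; sum = 1.252427.
The income-gap ratio divides by q (the poor only): 1.252427 / 3 = 0.4175.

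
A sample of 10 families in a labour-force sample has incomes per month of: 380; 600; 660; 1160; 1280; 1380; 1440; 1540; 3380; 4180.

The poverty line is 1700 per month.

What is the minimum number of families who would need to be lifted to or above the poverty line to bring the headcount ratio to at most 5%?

8

Currently q = 8 of N = 10 are below the line (H = 0.800).
A headcount ratio of at most 5% allows at most ⌊0.05 × 10⌋ = 0 poor families.
So at least 8 − 0 = 8 must be lifted.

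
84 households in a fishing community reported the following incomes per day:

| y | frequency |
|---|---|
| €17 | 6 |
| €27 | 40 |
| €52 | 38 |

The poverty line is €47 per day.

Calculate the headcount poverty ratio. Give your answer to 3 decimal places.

0.548

46 of the 84 households have income below €47.
H = 46/84 = 0.548.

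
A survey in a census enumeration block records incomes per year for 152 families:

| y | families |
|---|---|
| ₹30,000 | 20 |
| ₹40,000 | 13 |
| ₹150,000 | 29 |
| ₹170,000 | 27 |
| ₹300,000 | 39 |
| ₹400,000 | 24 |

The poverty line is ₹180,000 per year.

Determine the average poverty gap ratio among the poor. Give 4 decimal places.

Incomes under z: 20×₹30,000, 13×₹40,000, 29×₹150,000, 27×₹170,000 (q = 89 of N = 152).
Shortfall ratios (z−y)/z: 0.8333 (×20), 0.7778 (×13), 0.1667 (×29), 0.0556 (×27); sum = 33.111111.
The income-gap ratio divides by q (the poor only): 33.111111 / 89 = 0.3720.

0.3720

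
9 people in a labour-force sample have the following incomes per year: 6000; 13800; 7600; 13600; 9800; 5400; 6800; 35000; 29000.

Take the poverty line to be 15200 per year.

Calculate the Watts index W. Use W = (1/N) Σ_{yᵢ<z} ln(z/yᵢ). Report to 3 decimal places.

0.457

Below the line: 5400, 6000, 6800, 7600, 9800, 13600, 13800 (q = 7 of N = 9).
Log gaps: ln(15200/5400) = 1.0349; ln(15200/6000) = 0.9295; ln(15200/6800) = 0.8044; ln(15200/7600) = 0.6931; ln(15200/9800) = 0.4389; ln(15200/13600) = 0.1112; ln(15200/13800) = 0.0966.
W = 4.108718 / 9 = 0.457.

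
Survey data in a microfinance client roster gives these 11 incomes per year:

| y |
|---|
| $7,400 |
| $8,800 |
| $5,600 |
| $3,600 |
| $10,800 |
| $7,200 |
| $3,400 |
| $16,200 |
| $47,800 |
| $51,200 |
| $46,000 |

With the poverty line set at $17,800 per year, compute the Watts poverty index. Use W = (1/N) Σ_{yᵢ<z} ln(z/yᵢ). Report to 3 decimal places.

Poor units: $3,400, $3,600, $5,600, $7,200, $7,400, $8,800, $10,800, $16,200 (q = 8 of N = 11).
Log shortfalls: ln(17800/3400) = 1.6554; ln(17800/3600) = 1.5983; ln(17800/5600) = 1.1564; ln(17800/7200) = 0.9051; ln(17800/7400) = 0.8777; ln(17800/8800) = 0.7044; ln(17800/10800) = 0.4997; ln(17800/16200) = 0.0942.
W = 7.491242 / 11 = 0.681.

0.681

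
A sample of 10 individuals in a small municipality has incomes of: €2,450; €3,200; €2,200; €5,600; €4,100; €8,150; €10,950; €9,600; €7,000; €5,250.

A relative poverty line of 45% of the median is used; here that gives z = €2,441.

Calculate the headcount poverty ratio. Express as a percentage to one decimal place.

10.0%

1 of the 10 individuals have income below €2,441.
H = 1/10 = 10.0%.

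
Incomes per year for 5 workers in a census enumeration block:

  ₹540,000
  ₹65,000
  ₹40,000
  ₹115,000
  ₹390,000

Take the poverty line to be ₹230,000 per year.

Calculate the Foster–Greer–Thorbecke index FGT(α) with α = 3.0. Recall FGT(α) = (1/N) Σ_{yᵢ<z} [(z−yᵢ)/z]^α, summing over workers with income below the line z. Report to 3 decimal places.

Below z: ₹40,000, ₹65,000, ₹115,000 (q = 3 of N = 5).
Shortfall ratios: (230000−40000)/230000 = 0.8261; (230000−65000)/230000 = 0.7174; (230000−115000)/230000 = 0.5000.
Raised to α = 3.0: 0.56374; 0.36921; 0.12500.
Sum = 1.057944; FGT(3.0) = 1.057944 / 5 = 0.212.

0.212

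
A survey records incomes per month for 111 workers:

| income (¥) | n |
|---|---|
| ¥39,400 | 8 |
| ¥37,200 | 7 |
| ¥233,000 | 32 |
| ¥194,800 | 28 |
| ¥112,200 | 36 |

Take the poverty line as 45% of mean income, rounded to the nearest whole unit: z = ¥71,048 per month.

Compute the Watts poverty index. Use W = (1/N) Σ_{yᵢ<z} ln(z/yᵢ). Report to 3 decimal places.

Incomes under z: 7×¥37,200, 8×¥39,400 (q = 15 of N = 111).
ln(z/y) terms: ln(71048/37200) = 0.6470 (×7); ln(71048/39400) = 0.5896 (×8).
W = 9.246048 / 111 = 0.083.

0.083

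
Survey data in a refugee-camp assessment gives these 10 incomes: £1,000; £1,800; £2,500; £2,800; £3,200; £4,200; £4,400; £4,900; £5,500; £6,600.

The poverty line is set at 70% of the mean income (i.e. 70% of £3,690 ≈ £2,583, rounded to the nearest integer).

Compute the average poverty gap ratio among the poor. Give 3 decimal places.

0.316

Incomes under z: £1,000, £1,800, £2,500 (q = 3 of N = 10).
Relative gaps: 0.6129, 0.3031, 0.0321; sum = 0.948122.
I averages over the q = 3 poor units only: 0.948122 / 3 = 0.316.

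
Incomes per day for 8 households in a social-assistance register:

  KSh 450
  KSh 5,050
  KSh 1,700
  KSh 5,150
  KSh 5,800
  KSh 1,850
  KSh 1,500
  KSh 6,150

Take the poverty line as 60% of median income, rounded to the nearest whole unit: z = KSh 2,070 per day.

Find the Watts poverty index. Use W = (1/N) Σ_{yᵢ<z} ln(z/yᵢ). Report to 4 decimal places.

0.2697

Below z: KSh 450, KSh 1,500, KSh 1,700, KSh 1,850 (q = 4 of N = 8).
ln(z/y) terms: ln(2070/450) = 1.5261; ln(2070/1500) = 0.3221; ln(2070/1700) = 0.1969; ln(2070/1850) = 0.1124.
W = 2.157423 / 8 = 0.2697.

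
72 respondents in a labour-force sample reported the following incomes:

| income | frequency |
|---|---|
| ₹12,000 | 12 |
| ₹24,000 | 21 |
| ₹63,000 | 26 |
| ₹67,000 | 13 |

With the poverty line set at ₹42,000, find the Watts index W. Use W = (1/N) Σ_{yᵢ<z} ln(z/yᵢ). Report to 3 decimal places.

Incomes under z: 12×₹12,000, 21×₹24,000 (q = 33 of N = 72).
Log shortfalls: ln(42000/12000) = 1.2528 (×12); ln(42000/24000) = 0.5596 (×21).
W = 26.785087 / 72 = 0.372.

0.372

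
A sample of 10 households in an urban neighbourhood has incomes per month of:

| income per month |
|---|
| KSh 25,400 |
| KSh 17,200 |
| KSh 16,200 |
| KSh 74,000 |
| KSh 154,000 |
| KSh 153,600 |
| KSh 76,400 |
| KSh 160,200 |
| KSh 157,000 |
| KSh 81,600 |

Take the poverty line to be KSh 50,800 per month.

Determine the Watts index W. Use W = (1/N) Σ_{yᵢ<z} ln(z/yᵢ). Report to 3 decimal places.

Below z: KSh 16,200, KSh 17,200, KSh 25,400 (q = 3 of N = 10).
Log shortfalls: ln(50800/16200) = 1.1429; ln(50800/17200) = 1.0830; ln(50800/25400) = 0.6931.
W = 2.919019 / 10 = 0.292.

0.292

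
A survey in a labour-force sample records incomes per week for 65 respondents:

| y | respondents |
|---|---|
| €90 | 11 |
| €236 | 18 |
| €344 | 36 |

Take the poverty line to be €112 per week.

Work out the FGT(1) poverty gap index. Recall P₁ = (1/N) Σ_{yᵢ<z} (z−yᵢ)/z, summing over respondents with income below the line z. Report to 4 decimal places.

Below z: 11×€90 (q = 11 of N = 65).
Normalized shortfalls: (112−90)/112 = 0.1964 (×11).
Σ = 2.160714. Dividing by the full population N = 65 gives P₁ = 0.0332.

0.0332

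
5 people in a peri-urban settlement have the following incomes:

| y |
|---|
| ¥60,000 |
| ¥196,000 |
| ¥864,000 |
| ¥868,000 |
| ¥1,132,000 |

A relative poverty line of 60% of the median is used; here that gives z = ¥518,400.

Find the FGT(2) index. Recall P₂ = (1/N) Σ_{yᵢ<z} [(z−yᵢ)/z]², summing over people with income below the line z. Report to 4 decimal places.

0.2337

Incomes under z: ¥60,000, ¥196,000 (q = 2 of N = 5).
Gap ratios (z−y)/z: (518400−60000)/518400 = 0.8843; (518400−196000)/518400 = 0.6219.
Squared: 0.7819; 0.3868.
Sum = 1.168691; P₂ = 1.168691 / 5 = 0.2337.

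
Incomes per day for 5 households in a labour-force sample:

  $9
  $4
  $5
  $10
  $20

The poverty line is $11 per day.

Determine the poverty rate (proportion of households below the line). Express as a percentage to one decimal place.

4 of the 5 households have income below $11.
H = 4/5 = 80.0%.

80.0%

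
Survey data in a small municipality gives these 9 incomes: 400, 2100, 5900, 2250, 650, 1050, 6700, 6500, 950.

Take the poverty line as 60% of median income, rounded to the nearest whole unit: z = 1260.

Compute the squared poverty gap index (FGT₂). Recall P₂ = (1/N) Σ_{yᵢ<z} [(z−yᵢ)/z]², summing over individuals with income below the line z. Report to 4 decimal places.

0.0876

Incomes under z: 400, 650, 950, 1050 (q = 4 of N = 9).
Shortfall ratios: (1260−400)/1260 = 0.6825; (1260−650)/1260 = 0.4841; (1260−950)/1260 = 0.2460; (1260−1050)/1260 = 0.1667.
Squared: 0.4659; 0.2344; 0.0605; 0.0278.
Sum = 0.788549; P₂ = 0.788549 / 9 = 0.0876.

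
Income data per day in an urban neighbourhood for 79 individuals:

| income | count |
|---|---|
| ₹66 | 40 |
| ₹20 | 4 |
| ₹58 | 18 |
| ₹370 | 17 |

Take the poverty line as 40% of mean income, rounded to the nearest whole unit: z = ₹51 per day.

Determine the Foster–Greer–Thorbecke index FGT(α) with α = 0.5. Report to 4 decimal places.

Poor units: 4×₹20 (q = 4 of N = 79).
Shortfall ratios: (51−20)/51 = 0.6078 (×4).
Raised to α = 0.5: 0.77964 (×4).
Sum = 3.118572; FGT(0.5) = 3.118572 / 79 = 0.0395.

0.0395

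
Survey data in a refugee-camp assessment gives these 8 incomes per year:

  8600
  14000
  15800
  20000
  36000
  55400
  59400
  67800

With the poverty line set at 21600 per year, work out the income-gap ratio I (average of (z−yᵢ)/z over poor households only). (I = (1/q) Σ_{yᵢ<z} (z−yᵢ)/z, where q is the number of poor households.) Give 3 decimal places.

0.324

Incomes under z: 8600, 14000, 15800, 20000 (q = 4 of N = 8).
Shortfall ratios (z−y)/z: 0.6019, 0.3519, 0.2685, 0.0741; sum = 1.296296.
I averages over the q = 4 poor units only: 1.296296 / 4 = 0.324.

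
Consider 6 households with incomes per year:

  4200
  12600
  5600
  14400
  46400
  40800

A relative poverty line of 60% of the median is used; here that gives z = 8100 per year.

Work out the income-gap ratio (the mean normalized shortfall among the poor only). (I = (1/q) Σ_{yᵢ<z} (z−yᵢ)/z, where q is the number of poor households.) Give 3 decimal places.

Below the line: 4200, 5600 (q = 2 of N = 6).
Shortfall ratios (z−y)/z: 0.4815, 0.3086; sum = 0.790123.
I averages over the q = 2 poor units only: 0.790123 / 2 = 0.395.

0.395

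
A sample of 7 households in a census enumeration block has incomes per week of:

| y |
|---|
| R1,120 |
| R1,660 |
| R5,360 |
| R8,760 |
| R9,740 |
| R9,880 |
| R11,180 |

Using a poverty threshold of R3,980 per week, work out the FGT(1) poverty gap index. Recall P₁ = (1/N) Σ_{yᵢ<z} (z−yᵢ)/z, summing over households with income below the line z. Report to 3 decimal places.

0.186

Below z: R1,120, R1,660 (q = 2 of N = 7).
Gap ratios (z−y)/z: (3980−1120)/3980 = 0.7186; (3980−1660)/3980 = 0.5829.
Sum of shortfalls = 1.301508; P₁ averages over all N: 1.301508 / 7 = 0.186.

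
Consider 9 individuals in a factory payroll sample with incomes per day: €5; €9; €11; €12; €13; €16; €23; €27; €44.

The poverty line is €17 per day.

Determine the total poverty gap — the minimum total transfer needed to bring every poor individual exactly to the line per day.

Below z: €5, €9, €11, €12, €13, €16 (q = 6 of N = 9).
Individual gaps: 17−5 = 12; 17−9 = 8; 17−11 = 6; 17−12 = 5; 17−13 = 4; 17−16 = 1.
Aggregate gap = €36.

€36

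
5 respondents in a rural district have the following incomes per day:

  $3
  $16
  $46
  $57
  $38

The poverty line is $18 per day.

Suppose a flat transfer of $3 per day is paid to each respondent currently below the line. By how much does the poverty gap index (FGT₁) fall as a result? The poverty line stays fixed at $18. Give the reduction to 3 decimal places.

0.056

Before: below the line — $3, $16; poverty gap index (FGT₁) = 0.18889.
After the $3 transfer: below the line — $6; poverty gap index (FGT₁) = 0.13333.
Reduction = 0.18889 − 0.13333 = 0.056.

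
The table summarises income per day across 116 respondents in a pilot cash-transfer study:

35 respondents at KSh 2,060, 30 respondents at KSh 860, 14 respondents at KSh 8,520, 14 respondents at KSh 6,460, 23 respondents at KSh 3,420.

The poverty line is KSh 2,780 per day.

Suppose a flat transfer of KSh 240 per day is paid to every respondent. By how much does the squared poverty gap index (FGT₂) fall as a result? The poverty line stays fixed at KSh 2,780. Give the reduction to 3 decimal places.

Before: below the line — 30×KSh 860, 35×KSh 2,060; squared poverty gap index (FGT₂) = 0.14360.
After the KSh 240 transfer: below the line — 30×KSh 1,100, 35×KSh 2,300; squared poverty gap index (FGT₂) = 0.10344.
Reduction = 0.14360 − 0.10344 = 0.040.

0.040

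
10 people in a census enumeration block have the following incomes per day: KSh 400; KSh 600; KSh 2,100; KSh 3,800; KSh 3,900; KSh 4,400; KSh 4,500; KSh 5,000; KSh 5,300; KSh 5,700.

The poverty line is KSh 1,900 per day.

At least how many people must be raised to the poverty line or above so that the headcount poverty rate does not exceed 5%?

Currently q = 2 of N = 10 are below the line (H = 0.200).
A headcount ratio of at most 5% allows at most ⌊0.05 × 10⌋ = 0 poor people.
So at least 2 − 0 = 2 must be lifted.

2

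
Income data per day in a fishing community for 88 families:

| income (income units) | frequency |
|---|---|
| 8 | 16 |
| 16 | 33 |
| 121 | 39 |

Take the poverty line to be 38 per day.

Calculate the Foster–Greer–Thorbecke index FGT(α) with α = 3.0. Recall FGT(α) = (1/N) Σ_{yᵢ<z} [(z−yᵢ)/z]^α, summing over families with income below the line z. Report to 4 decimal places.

Incomes under z: 16×8, 33×16 (q = 49 of N = 88).
Normalized shortfalls: (38−8)/38 = 0.7895 (×16); (38−16)/38 = 0.5789 (×33).
Raised to α = 3.0: 0.49205 (×16); 0.19405 (×33).
Sum = 14.276571; FGT(3.0) = 14.276571 / 88 = 0.1622.

0.1622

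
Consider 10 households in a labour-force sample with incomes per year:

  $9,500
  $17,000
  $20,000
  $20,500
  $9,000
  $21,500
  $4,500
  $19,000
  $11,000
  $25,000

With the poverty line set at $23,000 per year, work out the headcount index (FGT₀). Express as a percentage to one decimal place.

9 of the 10 households have income below $23,000.
H = 9/10 = 90.0%.

90.0%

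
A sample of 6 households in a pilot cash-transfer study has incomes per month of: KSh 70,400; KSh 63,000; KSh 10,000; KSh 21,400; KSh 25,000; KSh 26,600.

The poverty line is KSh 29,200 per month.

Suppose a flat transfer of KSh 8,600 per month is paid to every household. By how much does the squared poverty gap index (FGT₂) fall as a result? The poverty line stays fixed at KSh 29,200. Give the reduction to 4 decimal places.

Before: below the line — KSh 10,000, KSh 21,400, KSh 25,000, KSh 26,600; squared poverty gap index (FGT₂) = 0.088721.
After the KSh 8,600 transfer: below the line — KSh 18,600; squared poverty gap index (FGT₂) = 0.021963.
Reduction = 0.088721 − 0.021963 = 0.0668.

0.0668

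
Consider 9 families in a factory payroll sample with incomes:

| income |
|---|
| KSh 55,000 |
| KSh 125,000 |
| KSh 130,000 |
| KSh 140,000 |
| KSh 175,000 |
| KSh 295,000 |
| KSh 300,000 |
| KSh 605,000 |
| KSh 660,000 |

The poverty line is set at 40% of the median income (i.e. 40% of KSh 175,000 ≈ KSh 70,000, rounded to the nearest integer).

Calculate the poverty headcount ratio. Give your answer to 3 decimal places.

0.111

1 of the 9 families have income below KSh 70,000.
H = 1/9 = 0.111.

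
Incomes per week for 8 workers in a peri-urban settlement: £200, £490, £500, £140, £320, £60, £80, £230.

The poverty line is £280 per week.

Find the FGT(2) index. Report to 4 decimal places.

0.1864

Below z: £60, £80, £140, £200, £230 (q = 5 of N = 8).
Shortfall ratios: (280−60)/280 = 0.7857; (280−80)/280 = 0.7143; (280−140)/280 = 0.5000; (280−200)/280 = 0.2857; (280−230)/280 = 0.1786.
Squared: 0.6173; 0.5102; 0.2500; 0.0816; 0.0319.
Sum = 1.491071; P₂ = 1.491071 / 8 = 0.1864.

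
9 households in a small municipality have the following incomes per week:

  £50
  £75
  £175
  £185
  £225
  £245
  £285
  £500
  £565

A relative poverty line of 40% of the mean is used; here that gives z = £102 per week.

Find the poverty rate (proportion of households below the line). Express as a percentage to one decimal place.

22.2%

2 of the 9 households have income below £102.
H = 2/9 = 22.2%.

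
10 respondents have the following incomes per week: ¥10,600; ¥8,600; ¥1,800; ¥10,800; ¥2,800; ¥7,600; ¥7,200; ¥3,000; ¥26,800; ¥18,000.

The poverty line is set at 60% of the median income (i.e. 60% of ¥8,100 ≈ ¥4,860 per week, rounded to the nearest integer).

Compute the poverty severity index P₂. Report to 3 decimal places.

Below the line: ¥1,800, ¥2,800, ¥3,000 (q = 3 of N = 10).
Shortfall ratios: (4860−1800)/4860 = 0.6296; (4860−2800)/4860 = 0.4239; (4860−3000)/4860 = 0.3827.
Squared: 0.3964; 0.1797; 0.1465.
Sum = 0.722569; P₂ = 0.722569 / 10 = 0.072.

0.072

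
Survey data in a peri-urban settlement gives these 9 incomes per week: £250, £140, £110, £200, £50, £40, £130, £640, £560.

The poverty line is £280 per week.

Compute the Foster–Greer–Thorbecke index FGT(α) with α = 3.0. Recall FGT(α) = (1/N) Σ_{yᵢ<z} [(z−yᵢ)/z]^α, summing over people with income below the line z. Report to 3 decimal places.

0.190

Poor units: £40, £50, £110, £130, £140, £200, £250 (q = 7 of N = 9).
Relative gaps: (280−40)/280 = 0.8571; (280−50)/280 = 0.8214; (280−110)/280 = 0.6071; (280−130)/280 = 0.5357; (280−140)/280 = 0.5000; (280−200)/280 = 0.2857; (280−250)/280 = 0.1071.
Raised to α = 3.0: 0.62974; 0.55425; 0.22381; 0.15374; 0.12500; 0.02332; 0.00123.
Sum = 1.711097; FGT(3.0) = 1.711097 / 9 = 0.190.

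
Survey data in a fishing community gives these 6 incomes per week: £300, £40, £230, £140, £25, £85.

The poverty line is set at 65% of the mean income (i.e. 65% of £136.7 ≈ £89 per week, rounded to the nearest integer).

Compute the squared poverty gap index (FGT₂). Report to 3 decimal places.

0.137

Poor units: £25, £40, £85 (q = 3 of N = 6).
Relative gaps: (89−25)/89 = 0.7191; (89−40)/89 = 0.5506; (89−85)/89 = 0.0449.
Squared: 0.5171; 0.3031; 0.0020.
Sum = 0.822245; P₂ = 0.822245 / 6 = 0.137.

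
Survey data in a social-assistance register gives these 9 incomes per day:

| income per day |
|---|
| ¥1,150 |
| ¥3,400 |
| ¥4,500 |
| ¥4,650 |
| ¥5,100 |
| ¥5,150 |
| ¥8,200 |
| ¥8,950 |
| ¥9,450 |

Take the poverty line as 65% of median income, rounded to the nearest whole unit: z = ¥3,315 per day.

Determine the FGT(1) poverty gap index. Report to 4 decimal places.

0.0726

Below the line: ¥1,150 (q = 1 of N = 9).
Relative gaps: (3315−1150)/3315 = 0.6531.
Sum of shortfalls = 0.653092; P₁ averages over all N: 0.653092 / 9 = 0.0726.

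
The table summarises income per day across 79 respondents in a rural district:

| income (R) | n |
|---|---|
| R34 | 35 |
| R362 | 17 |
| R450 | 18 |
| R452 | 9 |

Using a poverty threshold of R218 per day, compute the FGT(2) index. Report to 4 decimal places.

0.3156

Poor units: 35×R34 (q = 35 of N = 79).
Gap ratios (z−y)/z: (218−34)/218 = 0.8440 (×35).
Squared: 0.7124 (×35).
Sum = 24.933928; P₂ = 24.933928 / 79 = 0.3156.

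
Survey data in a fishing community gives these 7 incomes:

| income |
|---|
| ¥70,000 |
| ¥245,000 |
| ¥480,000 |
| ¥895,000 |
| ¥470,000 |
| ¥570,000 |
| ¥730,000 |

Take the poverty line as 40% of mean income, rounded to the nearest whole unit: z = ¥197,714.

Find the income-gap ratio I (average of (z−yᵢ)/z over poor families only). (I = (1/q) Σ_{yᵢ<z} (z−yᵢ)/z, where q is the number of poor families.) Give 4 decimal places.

Below z: ¥70,000 (q = 1 of N = 7).
Shortfall ratios (z−y)/z: 0.6460; sum = 0.645953.
I averages over the q = 1 poor units only: 0.645953 / 1 = 0.6460.

0.6460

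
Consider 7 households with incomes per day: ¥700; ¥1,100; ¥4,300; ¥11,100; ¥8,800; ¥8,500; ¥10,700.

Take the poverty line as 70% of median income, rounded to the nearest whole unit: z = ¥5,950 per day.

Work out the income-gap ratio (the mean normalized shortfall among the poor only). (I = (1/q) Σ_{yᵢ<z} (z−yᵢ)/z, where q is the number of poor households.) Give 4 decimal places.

Below z: ¥700, ¥1,100, ¥4,300 (q = 3 of N = 7).
Shortfall ratios (z−y)/z: 0.8824, 0.8151, 0.2773; sum = 1.974790.
The income-gap ratio divides by q (the poor only): 1.974790 / 3 = 0.6583.

0.6583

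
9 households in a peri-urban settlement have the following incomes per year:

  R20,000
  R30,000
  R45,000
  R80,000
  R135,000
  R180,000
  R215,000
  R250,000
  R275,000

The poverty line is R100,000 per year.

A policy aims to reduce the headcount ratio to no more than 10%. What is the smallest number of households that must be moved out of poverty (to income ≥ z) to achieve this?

4

Currently q = 4 of N = 9 are below the line (H = 0.444).
A headcount ratio of at most 10% allows at most ⌊0.10 × 9⌋ = 0 poor households.
So at least 4 − 0 = 4 must be lifted.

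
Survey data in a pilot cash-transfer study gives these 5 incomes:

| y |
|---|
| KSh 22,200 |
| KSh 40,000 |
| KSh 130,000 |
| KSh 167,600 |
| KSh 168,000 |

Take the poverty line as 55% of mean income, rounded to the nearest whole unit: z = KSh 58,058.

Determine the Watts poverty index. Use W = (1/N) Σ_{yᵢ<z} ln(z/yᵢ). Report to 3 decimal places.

0.267

Below z: KSh 22,200, KSh 40,000 (q = 2 of N = 5).
Log shortfalls: ln(58058/22200) = 0.9614; ln(58058/40000) = 0.3726.
W = 1.333913 / 5 = 0.267.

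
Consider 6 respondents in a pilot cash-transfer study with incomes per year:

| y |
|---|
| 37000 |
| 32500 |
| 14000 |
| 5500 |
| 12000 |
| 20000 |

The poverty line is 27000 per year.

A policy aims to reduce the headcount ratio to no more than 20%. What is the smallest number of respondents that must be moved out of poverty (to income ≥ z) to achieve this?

4 of the 6 respondents are poor, so H = 4/6 = 0.667.
A headcount ratio of at most 20% allows at most ⌊0.20 × 6⌋ = 1 poor respondents.
So at least 4 − 1 = 3 must be lifted.

3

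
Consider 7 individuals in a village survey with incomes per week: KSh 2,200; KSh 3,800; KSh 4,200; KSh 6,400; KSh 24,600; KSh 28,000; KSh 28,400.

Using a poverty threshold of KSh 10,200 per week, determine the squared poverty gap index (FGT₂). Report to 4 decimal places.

0.2134

Below the line: KSh 2,200, KSh 3,800, KSh 4,200, KSh 6,400 (q = 4 of N = 7).
Shortfall ratios: (10200−2200)/10200 = 0.7843; (10200−3800)/10200 = 0.6275; (10200−4200)/10200 = 0.5882; (10200−6400)/10200 = 0.3725.
Squared: 0.6151; 0.3937; 0.3460; 0.1388.
Sum = 1.493656; P₂ = 1.493656 / 7 = 0.2134.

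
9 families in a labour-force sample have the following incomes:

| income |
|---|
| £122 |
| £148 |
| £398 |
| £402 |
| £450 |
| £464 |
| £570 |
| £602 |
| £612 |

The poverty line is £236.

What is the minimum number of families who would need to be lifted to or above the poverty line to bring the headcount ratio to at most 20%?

2 of the 9 families are poor, so H = 2/9 = 0.222.
A headcount ratio of at most 20% allows at most ⌊0.20 × 9⌋ = 1 poor families.
So at least 2 − 1 = 1 must be lifted.

1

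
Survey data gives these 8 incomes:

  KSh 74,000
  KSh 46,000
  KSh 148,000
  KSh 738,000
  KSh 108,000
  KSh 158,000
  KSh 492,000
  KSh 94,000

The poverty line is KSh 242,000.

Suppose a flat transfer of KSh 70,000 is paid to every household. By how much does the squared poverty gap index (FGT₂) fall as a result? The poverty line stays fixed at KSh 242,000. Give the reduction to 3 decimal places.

0.183

Before: below the line — KSh 46,000, KSh 74,000, KSh 94,000, KSh 108,000, KSh 148,000, KSh 158,000; squared poverty gap index (FGT₂) = 0.26124.
After the KSh 70,000 transfer: below the line — KSh 116,000, KSh 144,000, KSh 164,000, KSh 178,000, KSh 218,000, KSh 228,000; squared poverty gap index (FGT₂) = 0.07776.
Reduction = 0.26124 − 0.07776 = 0.183.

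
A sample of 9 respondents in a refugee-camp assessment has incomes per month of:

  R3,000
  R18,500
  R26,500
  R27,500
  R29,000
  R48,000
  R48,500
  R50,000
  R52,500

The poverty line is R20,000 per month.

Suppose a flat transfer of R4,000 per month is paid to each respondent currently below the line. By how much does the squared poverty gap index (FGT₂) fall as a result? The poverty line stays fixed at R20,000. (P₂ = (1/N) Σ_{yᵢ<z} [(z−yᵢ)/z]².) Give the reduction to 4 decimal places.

0.0340

Before: below the line — R3,000, R18,500; squared poverty gap index (FGT₂) = 0.080903.
After the R4,000 transfer: below the line — R7,000; squared poverty gap index (FGT₂) = 0.046944.
Reduction = 0.080903 − 0.046944 = 0.0340.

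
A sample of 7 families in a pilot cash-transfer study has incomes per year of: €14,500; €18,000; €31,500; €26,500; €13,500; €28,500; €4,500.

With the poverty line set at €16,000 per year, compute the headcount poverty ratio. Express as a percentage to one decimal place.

42.9%

3 of the 7 families have income below €16,000.
H = 3/7 = 42.9%.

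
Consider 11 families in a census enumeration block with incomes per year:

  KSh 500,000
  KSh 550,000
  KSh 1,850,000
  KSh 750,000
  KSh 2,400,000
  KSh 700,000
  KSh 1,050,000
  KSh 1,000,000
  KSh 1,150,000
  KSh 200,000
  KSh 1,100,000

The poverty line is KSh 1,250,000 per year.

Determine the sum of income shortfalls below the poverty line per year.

KSh 4,250,000

Incomes under z: KSh 200,000, KSh 500,000, KSh 550,000, KSh 700,000, KSh 750,000, KSh 1,000,000, KSh 1,050,000, KSh 1,100,000, KSh 1,150,000 (q = 9 of N = 11).
Individual gaps: 1250000−200000 = 1050000; 1250000−500000 = 750000; 1250000−550000 = 700000; 1250000−700000 = 550000; 1250000−750000 = 500000; 1250000−1000000 = 250000; 1250000−1050000 = 200000; 1250000−1100000 = 150000; 1250000−1150000 = 100000.
Aggregate gap = KSh 4,250,000.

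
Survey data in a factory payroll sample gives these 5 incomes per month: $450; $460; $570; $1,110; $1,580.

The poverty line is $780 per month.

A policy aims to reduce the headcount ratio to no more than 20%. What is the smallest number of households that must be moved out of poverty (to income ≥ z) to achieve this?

2

3 of the 5 households are poor, so H = 3/5 = 0.600.
A headcount ratio of at most 20% allows at most ⌊0.20 × 5⌋ = 1 poor households.
So at least 3 − 1 = 2 must be lifted.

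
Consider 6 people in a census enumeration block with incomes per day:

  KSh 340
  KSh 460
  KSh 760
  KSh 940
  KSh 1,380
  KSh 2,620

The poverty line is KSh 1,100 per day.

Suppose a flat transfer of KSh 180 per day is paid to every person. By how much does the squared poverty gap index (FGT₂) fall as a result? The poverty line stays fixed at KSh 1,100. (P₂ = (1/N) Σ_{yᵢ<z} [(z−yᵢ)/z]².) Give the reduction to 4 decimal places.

0.0764

Before: below the line — KSh 340, KSh 460, KSh 760, KSh 940; squared poverty gap index (FGT₂) = 0.155427.
After the KSh 180 transfer: below the line — KSh 520, KSh 640, KSh 940; squared poverty gap index (FGT₂) = 0.079008.
Reduction = 0.155427 − 0.079008 = 0.0764.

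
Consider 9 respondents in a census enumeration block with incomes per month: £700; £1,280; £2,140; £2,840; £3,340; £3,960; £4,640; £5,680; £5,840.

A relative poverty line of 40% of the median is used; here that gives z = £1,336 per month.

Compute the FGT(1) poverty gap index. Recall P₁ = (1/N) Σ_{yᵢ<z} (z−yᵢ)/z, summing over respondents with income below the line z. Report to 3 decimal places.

Below z: £700, £1,280 (q = 2 of N = 9).
Relative gaps: (1336−700)/1336 = 0.4760; (1336−1280)/1336 = 0.0419.
Sum of shortfalls = 0.517964; P₁ averages over all N: 0.517964 / 9 = 0.058.

0.058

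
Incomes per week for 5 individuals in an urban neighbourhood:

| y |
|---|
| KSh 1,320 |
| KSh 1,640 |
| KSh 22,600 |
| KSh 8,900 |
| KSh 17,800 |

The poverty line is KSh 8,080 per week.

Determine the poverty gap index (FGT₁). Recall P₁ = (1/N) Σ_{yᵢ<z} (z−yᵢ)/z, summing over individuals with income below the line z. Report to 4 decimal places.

0.3267

Below the line: KSh 1,320, KSh 1,640 (q = 2 of N = 5).
Shortfall ratios: (8080−1320)/8080 = 0.8366; (8080−1640)/8080 = 0.7970.
Sum of shortfalls = 1.633663; P₁ averages over all N: 1.633663 / 5 = 0.3267.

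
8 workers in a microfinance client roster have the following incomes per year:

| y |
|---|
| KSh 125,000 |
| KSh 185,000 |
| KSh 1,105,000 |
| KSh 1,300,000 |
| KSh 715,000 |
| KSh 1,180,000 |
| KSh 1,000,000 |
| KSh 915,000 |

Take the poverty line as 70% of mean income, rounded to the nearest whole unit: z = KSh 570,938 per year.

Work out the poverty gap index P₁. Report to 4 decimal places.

0.1821

Poor units: KSh 125,000, KSh 185,000 (q = 2 of N = 8).
Relative gaps: (570938−125000)/570938 = 0.7811; (570938−185000)/570938 = 0.6760.
Sum of shortfalls = 1.457034; P₁ averages over all N: 1.457034 / 8 = 0.1821.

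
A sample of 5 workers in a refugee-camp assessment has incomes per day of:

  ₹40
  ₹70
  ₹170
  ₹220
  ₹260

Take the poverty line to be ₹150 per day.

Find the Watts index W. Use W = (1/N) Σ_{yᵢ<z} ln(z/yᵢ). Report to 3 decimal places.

0.417

Poor units: ₹40, ₹70 (q = 2 of N = 5).
Log gaps: ln(150/40) = 1.3218; ln(150/70) = 0.7621.
W = 2.083896 / 5 = 0.417.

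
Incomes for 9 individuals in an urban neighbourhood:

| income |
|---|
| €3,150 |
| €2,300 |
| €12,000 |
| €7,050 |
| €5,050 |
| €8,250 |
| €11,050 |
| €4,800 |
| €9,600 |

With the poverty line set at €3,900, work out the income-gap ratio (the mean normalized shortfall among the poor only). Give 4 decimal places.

Below the line: €2,300, €3,150 (q = 2 of N = 9).
Relative gaps: 0.4103, 0.1923; sum = 0.602564.
The income-gap ratio divides by q (the poor only): 0.602564 / 2 = 0.3013.

0.3013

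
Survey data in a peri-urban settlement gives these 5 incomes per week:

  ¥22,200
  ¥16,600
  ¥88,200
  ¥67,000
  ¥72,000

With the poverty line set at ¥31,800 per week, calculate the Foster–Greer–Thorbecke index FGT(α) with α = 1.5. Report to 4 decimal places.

0.0993

Below z: ¥16,600, ¥22,200 (q = 2 of N = 5).
Normalized shortfalls: (31800−16600)/31800 = 0.4780; (31800−22200)/31800 = 0.3019.
Raised to α = 1.5: 0.33046; 0.16587.
Sum = 0.496334; FGT(1.5) = 0.496334 / 5 = 0.0993.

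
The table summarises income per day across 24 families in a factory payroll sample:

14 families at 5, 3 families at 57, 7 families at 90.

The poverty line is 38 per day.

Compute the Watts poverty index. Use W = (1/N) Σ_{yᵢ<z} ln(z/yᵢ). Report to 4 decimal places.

Poor units: 14×5 (q = 14 of N = 24).
Log gaps: ln(38/5) = 2.0281 (×14).
W = 28.394075 / 24 = 1.1831.

1.1831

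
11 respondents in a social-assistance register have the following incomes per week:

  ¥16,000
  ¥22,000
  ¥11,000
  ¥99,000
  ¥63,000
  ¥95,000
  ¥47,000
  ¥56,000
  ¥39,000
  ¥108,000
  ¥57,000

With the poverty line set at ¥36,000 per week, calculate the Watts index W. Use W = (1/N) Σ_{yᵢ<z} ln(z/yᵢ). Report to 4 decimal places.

0.2263

Poor units: ¥11,000, ¥16,000, ¥22,000 (q = 3 of N = 11).
ln(z/y) terms: ln(36000/11000) = 1.1856; ln(36000/16000) = 0.8109; ln(36000/22000) = 0.4925.
W = 2.489030 / 11 = 0.2263.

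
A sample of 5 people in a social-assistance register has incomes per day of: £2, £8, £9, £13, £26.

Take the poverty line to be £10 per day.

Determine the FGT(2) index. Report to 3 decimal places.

Below the line: £2, £8, £9 (q = 3 of N = 5).
Normalized shortfalls: (10−2)/10 = 0.8000; (10−8)/10 = 0.2000; (10−9)/10 = 0.1000.
Squared: 0.6400; 0.0400; 0.0100.
Sum = 0.690000; P₂ = 0.690000 / 5 = 0.138.

0.138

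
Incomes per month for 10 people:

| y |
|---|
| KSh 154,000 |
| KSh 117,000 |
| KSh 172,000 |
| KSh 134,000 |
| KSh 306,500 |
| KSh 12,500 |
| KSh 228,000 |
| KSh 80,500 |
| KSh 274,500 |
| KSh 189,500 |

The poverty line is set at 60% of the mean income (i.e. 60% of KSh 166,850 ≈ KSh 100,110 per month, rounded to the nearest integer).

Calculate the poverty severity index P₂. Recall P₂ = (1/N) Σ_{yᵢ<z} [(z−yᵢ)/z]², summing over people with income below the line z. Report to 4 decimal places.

0.0804

Below z: KSh 12,500, KSh 80,500 (q = 2 of N = 10).
Normalized shortfalls: (100110−12500)/100110 = 0.8751; (100110−80500)/100110 = 0.1959.
Squared: 0.7659; 0.0384.
Sum = 0.804236; P₂ = 0.804236 / 10 = 0.0804.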